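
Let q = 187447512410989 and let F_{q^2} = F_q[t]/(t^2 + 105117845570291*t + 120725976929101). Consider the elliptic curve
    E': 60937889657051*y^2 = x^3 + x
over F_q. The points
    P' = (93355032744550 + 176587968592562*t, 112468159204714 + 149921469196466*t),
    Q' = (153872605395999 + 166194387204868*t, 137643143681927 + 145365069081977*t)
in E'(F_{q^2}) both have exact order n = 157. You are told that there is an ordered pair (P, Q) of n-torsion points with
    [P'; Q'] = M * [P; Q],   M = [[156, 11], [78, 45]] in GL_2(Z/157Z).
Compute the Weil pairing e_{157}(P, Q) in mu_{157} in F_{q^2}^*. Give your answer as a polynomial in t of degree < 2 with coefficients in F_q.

Alternating bilinearity on E[157] (values in mu_{157} in F_{187447512410989^2}) gives e(P',Q') = e(P,Q)^det(M).
156*45 - 11*78 = 6162; reduced mod 157: det = 39, inverse 153.
(x,y)|->(40791913097545x,40791913097545y) sends E' to y^2=x^3+172241708105202*x.
8-bit Miller (10011101) on E'/F_{187447512410989} with a'=172241708105202, b'=0: accumulate tangent/chord ratios at Q'+S and P'+S'.
The quotient is 131083091981146 + 3818895440623*t.
(131083091981146 + 3818895440623*t)^{153} mod (187447512410989,f) = 117312291267105 + 159185435654535*t.

117312291267105 + 159185435654535*t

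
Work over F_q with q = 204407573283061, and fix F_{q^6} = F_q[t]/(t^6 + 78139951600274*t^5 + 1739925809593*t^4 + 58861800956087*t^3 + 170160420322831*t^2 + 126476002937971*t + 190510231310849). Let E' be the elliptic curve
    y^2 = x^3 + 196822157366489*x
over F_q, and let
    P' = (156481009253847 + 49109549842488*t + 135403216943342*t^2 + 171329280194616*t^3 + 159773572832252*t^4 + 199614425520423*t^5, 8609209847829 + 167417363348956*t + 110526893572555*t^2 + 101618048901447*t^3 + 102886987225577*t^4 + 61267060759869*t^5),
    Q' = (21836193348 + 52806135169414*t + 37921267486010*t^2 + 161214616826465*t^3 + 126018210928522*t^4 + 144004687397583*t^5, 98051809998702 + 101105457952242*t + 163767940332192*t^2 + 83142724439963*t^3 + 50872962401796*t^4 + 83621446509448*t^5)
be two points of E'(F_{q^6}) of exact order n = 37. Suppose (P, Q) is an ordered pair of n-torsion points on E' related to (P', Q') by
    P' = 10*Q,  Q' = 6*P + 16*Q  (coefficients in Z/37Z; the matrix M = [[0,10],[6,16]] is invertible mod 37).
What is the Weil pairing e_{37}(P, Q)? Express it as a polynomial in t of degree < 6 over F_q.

Alternating bilinearity on E[37] (values in mu_{37} in F_{204407573283061^6}) gives e(P',Q') = e(P,Q)^det(M).
Inverting 14 mod 37: 8. Thus e_{37}(P,Q) = e(P',Q')^{8}.
Run Miller on y^2=x^3+196822157366489*x over F_{204407573283061}: ladder 100101 (6 bits); e = f_P(D_Q)/f_Q(D_P).
Miller gives e_{37}(P',Q') = 13072784929608 + 27919420863569*t + 135919912578791*t^2 + 2302181445817*t^3 + 90971218913369*t^4 + 183587772009410*t^5 in F_{204407573283061^6}.
Thus e_{37}(P,Q) = 116972696984433 + 195723566693327*t + 138921368978346*t^2 + 35780121960139*t^3 + 128473019582389*t^4 + 118605277228701*t^5.

116972696984433 + 195723566693327*t + 138921368978346*t^2 + 35780121960139*t^3 + 128473019582389*t^4 + 118605277228701*t^5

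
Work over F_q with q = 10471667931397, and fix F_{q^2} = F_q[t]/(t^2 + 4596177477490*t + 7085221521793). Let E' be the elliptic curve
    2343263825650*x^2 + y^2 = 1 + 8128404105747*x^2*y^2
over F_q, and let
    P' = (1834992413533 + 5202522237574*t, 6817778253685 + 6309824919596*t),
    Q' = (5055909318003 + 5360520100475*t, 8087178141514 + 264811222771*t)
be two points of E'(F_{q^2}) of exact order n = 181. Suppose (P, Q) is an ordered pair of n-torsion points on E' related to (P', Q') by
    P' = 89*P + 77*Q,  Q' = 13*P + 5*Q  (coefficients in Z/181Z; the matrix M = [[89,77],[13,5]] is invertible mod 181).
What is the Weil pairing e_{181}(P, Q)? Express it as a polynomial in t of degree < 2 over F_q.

1943920023968 + 10414845215741*t

The 181-Weil pairing on E[181] over F_{10471667931397} is alternating-bilinear: e_{181}(P',Q') = e_{181}(P,Q)^det(M).
Hence e(P,Q) = e(P',Q')^{167} where 167 = 168^{-1} mod 181.
Edwards->Montgomery: u=(1+y)/(1-y), v=u/x -> 6108171595751v^2=u^3+u; then x_W=1171631912825u: y^2=x^3+8927995615686*x.
Double-and-add over 10110101: 8-1 doublings, 5-1 additions; each step l_{T,T}/v_{2T} or l_{T,P'}/v at Q'+S for random S.
So e_{181}(P',Q') = 4648503510626 + 10059075355337*t.
Finally e_{181}(P,Q) = 1943920023968 + 10414845215741*t.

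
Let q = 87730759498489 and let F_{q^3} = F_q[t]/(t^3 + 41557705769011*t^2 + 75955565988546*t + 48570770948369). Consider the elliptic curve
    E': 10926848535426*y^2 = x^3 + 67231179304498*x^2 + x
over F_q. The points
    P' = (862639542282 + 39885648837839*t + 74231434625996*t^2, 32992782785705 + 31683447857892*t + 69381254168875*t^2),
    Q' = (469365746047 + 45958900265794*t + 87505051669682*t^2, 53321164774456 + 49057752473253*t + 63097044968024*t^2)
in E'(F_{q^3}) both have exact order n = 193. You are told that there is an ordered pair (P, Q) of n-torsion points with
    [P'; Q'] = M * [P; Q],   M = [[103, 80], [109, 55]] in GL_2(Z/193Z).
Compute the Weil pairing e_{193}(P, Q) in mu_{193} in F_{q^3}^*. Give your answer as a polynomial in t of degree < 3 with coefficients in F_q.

Under M = [[103,80],[109,55]] in GL_2(Z/193), e_{193}(P',Q') = e_{193}(P,Q)^(103*55-80*109 mod 193).
Inverting 33 mod 193: 117. Thus e_{193}(P,Q) = e(P',Q')^{117}.
Undo Montgomery via alpha=74108088762907, beta=2893154084947: (a',b')=(44056098849323,24213023250611) over F_{87730759498489}.
Build f_{193,P'} and f_{193,Q'} via the 8-bit ladder of 193=11000001_2; evaluate at shifted divisors; quotient in F_{87730759498489^3}.
f_P(D_Q)/f_Q(D_P) = 56535818993447 + 42647325965815*t + 67558787227217*t^2.
Raise to 117: e(P,Q) = 77154421060264 + 85405384492431*t + 42620742408511*t^2 in mu_{193}.

77154421060264 + 85405384492431*t + 42620742408511*t^2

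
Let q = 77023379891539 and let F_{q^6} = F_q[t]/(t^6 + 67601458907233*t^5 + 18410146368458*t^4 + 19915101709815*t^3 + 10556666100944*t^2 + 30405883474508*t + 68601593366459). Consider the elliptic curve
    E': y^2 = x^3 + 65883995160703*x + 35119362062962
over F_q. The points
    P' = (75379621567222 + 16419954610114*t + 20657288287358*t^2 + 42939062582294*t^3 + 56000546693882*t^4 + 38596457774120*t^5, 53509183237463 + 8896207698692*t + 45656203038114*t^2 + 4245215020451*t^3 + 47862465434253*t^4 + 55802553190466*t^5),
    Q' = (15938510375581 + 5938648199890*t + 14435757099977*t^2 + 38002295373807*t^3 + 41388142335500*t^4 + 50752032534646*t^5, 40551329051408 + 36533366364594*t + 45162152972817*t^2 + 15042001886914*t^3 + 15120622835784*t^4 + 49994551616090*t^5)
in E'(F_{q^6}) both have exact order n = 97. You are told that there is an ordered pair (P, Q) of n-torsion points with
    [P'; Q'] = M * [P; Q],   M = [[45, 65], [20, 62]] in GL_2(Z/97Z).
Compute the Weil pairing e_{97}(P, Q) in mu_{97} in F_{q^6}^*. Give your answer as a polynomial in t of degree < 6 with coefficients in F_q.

e_{97}(aP+bQ,cP+dQ) = e_{97}(P,Q)^(ad-bc); with (a,b,c,d)=(45,65,20,62) this gives the det-97 law.
det(M) mod 97 = 35; its inverse in (Z/97)^* is 61 (check: 35*61 mod 97 = 1).
Run Miller on y^2=x^3+65883995160703*x+35119362062962 over F_{77023379891539}: ladder 1100001 (7 bits); e = f_P(D_Q)/f_Q(D_P).
Miller gives e_{97}(P',Q') = 27377832340874 + 1052168636084*t + 44210325720188*t^2 + 39165393920442*t^3 + 64388971554098*t^4 + 43548642387555*t^5 in F_{77023379891539^6}.
Finally e_{97}(P,Q) = 21726882995187 + 41760421236947*t + 24788582103707*t^2 + 53021601574418*t^3 + 22473889829029*t^4 + 44597990337094*t^5.

21726882995187 + 41760421236947*t + 24788582103707*t^2 + 53021601574418*t^3 + 22473889829029*t^4 + 44597990337094*t^5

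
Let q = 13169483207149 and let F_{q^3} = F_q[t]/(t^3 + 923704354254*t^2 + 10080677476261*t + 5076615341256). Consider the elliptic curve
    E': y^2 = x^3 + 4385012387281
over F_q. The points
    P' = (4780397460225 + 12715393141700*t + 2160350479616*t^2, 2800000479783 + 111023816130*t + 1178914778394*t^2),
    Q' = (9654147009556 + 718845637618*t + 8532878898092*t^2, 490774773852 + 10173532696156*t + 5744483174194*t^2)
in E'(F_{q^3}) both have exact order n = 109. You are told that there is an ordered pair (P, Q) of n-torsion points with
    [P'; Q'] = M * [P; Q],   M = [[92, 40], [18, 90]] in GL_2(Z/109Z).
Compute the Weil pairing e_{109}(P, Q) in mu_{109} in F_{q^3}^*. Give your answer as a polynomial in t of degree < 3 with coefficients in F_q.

367125153094 + 4523048273321*t + 10536712854002*t^2

Since e_{109}(P,P)=e_{109}(Q,Q)=1 and e_{109}(Q,P)=e_{109}(P,Q)^{-1}, expanding e_{109}(92*P + 40*Q,18*P + 90*Q) leaves e(P,Q)^det(M).
92*90 - 40*18 = 7560; reduced mod 109: det = 39, inverse 14.
Build f_{109,P'} and f_{109,Q'} via the 7-bit ladder of 109=1101101_2; evaluate at shifted divisors; quotient in F_{13169483207149^3}.
f_P(D_Q)/f_Q(D_P) = 8084620752050 + 11234903701835*t + 9802504319640*t^2.
Raise to 14: e(P,Q) = 367125153094 + 4523048273321*t + 10536712854002*t^2 in mu_{109}.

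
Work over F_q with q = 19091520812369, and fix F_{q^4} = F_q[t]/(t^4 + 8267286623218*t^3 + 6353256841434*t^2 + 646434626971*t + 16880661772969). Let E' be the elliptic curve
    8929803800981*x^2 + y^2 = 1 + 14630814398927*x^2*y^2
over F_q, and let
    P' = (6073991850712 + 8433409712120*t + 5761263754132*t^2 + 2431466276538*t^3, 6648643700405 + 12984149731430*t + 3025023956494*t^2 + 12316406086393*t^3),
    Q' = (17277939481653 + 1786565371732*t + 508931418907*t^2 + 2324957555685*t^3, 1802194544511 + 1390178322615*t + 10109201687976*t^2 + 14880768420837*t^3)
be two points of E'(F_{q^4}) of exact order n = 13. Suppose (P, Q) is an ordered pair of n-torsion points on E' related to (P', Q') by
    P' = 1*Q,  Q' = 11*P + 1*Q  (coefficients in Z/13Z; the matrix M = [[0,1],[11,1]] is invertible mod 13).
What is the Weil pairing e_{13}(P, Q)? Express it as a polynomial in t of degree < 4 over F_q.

15615033506942 + 10402312614102*t + 17243713293813*t^2 + 7710501585630*t^3

Since e_{13}(P,P)=e_{13}(Q,Q)=1 and e_{13}(Q,P)=e_{13}(P,Q)^{-1}, expanding e_{13}(1*Q,11*P + 1*Q) leaves e(P,Q)^det(M).
0*1 - 1*11 = -11; reduced mod 13: det = 2, inverse 7.
Map (x,y)_Ed via u=(1+y)/(1-y), v=(1+y)/((1-y)x) to Montgomery A=17441695047103,B=14952630356184; then to (a',b')=(8686467448029,0).
Double-and-add over 1101: 4-1 doublings, 3-1 additions; each step l_{T,T}/v_{2T} or l_{T,P'}/v at Q'+S for random S.
f_P(D_Q)/f_Q(D_P) = 3135994617618 + 4815985291145*t + 14305944072086*t^2 + 1820986253680*t^3.
Thus e_{13}(P,Q) = 15615033506942 + 10402312614102*t + 17243713293813*t^2 + 7710501585630*t^3.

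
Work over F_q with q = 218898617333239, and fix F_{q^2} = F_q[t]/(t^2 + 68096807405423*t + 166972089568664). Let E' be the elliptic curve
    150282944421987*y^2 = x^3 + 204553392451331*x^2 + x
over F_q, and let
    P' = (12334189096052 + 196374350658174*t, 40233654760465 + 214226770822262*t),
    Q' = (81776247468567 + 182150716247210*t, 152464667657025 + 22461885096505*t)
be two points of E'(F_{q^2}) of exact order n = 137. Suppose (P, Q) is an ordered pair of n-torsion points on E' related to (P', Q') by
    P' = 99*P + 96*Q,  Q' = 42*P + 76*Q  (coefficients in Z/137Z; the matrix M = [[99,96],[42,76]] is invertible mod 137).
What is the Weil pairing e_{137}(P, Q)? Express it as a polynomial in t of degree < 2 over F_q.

Since e_{137}(P,P)=e_{137}(Q,Q)=1 and e_{137}(Q,P)=e_{137}(P,Q)^{-1}, expanding e_{137}(99*P + 96*Q,42*P + 76*Q) leaves e(P,Q)^det(M).
Inverting 67 mod 137: 45. Thus e_{137}(P,Q) = e(P',Q')^{45}.
(x,y)|->(99880772714189x+95344494835390,99880772714189y) sends E' to y^2=x^3+186860530920405*x+23966538153441.
n = 137 = (10001001)_2 (8 bits, wt 3); accumulate f_{137,P'}(Q'+S)/f_{137,P'}(S) along the 7-step ladder.
Miller gives e_{137}(P',Q') = 47432052179912 + 94183504588692*t in F_{218898617333239^2}.
Raise to 45: e(P,Q) = 132816527994055 + 94967351171643*t in mu_{137}.

132816527994055 + 94967351171643*t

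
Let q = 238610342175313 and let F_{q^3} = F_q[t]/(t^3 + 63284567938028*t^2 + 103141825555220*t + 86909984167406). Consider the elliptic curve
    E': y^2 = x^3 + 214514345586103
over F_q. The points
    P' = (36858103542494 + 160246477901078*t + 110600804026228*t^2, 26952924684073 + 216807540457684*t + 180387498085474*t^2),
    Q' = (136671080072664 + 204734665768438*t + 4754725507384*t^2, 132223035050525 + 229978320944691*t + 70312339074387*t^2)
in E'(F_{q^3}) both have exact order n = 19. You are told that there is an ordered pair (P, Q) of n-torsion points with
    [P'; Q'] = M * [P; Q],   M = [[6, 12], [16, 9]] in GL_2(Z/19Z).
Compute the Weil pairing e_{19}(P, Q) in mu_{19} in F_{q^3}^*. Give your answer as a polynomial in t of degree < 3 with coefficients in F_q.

Under M = [[6,12],[16,9]] in GL_2(Z/19), e_{19}(P',Q') = e_{19}(P,Q)^(6*9-12*16 mod 19).
6*9 - 12*16 = -138; reduced mod 19: det = 14, inverse 15.
n = 19 = (10011)_2 (5 bits, wt 3); accumulate f_{19,P'}(Q'+S)/f_{19,P'}(S) along the 4-step ladder.
Result: e(P',Q') = 181662595768894 + 174111240056350*t + 171514744346125*t^2.
e_{19}(P,Q) = (181662595768894 + 174111240056350*t + 171514744346125*t^2)^{15} = 135702896015792 + 33197359716890*t + 98296289112213*t^2.

135702896015792 + 33197359716890*t + 98296289112213*t^2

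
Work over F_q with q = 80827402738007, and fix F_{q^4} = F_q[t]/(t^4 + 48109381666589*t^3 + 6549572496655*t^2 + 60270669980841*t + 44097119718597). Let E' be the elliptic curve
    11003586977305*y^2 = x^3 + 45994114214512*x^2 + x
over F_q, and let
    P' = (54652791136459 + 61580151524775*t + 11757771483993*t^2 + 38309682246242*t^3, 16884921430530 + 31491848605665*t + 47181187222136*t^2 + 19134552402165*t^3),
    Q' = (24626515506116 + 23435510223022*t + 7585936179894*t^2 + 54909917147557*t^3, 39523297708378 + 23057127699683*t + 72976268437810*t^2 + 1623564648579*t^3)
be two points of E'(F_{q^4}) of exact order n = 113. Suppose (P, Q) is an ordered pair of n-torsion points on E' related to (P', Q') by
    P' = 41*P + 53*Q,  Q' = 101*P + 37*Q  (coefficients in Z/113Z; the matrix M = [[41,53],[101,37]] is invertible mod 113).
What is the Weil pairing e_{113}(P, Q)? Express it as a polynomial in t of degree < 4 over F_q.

Under M = [[41,53],[101,37]] in GL_2(Z/113), e_{113}(P',Q') = e_{113}(P,Q)^(41*37-53*101 mod 113).
Hence e(P,Q) = e(P',Q')^{19} where 19 = 6^{-1} mod 113.
Undo Montgomery via alpha=17566145411891, beta=5233163850595: (a',b')=(62662950342540,75909380625546) over F_{80827402738007}.
Run Miller on y^2=x^3+62662950342540*x+75909380625546 over F_{80827402738007}: ladder 1110001 (7 bits); e = f_P(D_Q)/f_Q(D_P).
f_P(D_Q)/f_Q(D_P) = 30844736368510 + 65549383577167*t + 64478321654151*t^2 + 37449981058034*t^3.
(30844736368510 + 65549383577167*t + 64478321654151*t^2 + 37449981058034*t^3)^{19} mod (80827402738007,f) = 51030274655248 + 78317231493348*t + 26902865150659*t^2 + 21442958072261*t^3.

51030274655248 + 78317231493348*t + 26902865150659*t^2 + 21442958072261*t^3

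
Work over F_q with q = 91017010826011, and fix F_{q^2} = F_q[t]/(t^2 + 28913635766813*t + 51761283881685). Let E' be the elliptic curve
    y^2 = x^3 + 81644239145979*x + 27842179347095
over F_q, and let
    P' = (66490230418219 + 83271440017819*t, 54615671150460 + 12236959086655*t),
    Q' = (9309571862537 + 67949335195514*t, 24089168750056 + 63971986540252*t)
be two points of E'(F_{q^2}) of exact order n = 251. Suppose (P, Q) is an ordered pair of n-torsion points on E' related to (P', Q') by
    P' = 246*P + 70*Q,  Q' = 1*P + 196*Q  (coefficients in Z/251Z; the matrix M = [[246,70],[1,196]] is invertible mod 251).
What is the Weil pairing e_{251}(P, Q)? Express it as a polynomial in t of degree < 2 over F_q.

21430978507248 + 85871910338850*t

Since e_{251}(P,P)=e_{251}(Q,Q)=1 and e_{251}(Q,P)=e_{251}(P,Q)^{-1}, expanding e_{251}(246*P + 70*Q,1*P + 196*Q) leaves e(P,Q)^det(M).
So e_{251}(P,Q) = e_{251}(P',Q')^{60}, since 205*60 = 1 mod 251.
Miller loop for e_{251} over F_{91017010826011^2}: bits of 251 = 11111011; 7 double steps + 6 add steps, l/v at each.
Result: e(P',Q') = 75162729553493 + 3453744375166*t.
Raise to 60: e(P,Q) = 21430978507248 + 85871910338850*t in mu_{251}.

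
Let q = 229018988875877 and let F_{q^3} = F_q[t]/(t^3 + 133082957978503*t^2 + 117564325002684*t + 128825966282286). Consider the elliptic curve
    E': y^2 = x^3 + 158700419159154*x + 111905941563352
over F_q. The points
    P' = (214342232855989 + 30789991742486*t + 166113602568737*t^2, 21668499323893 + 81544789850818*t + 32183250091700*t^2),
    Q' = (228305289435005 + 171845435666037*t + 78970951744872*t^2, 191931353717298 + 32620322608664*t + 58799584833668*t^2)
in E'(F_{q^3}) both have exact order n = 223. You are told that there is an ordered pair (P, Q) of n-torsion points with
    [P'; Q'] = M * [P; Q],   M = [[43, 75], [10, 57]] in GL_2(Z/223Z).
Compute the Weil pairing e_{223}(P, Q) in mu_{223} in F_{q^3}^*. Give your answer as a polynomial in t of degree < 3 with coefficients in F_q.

Under M = [[43,75],[10,57]] in GL_2(Z/223), e_{223}(P',Q') = e_{223}(P,Q)^(43*57-75*10 mod 223).
Hence e(P,Q) = e(P',Q')^{180} where 180 = 140^{-1} mod 223.
Miller loop for e_{223} over F_{229018988875877^3}: bits of 223 = 11011111; 7 double steps + 6 add steps, l/v at each.
So e_{223}(P',Q') = 145879405242667 + 195282478971805*t + 146349454142635*t^2.
Finally e_{223}(P,Q) = 99325373402018 + 140342746937433*t + 131719382830972*t^2.

99325373402018 + 140342746937433*t + 131719382830972*t^2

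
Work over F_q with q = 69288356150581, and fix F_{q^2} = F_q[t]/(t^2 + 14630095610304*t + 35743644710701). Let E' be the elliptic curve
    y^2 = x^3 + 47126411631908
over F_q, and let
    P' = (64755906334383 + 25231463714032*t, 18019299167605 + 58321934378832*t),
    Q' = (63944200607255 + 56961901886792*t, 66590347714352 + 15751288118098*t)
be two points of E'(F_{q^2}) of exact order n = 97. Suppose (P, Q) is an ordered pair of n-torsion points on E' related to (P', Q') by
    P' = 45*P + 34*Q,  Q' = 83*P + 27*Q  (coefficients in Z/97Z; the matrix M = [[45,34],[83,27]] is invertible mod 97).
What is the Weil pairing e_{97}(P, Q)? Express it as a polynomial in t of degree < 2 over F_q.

e_{97} is bilinear + alternating on E[97], so e_{97}(45*P + 34*Q, 83*P + 27*Q) = e_{97}(P,Q)^(45*27-34*83).
Hence e(P,Q) = e(P',Q')^{67} where 67 = 42^{-1} mod 97.
Run Miller on y^2=x^3+47126411631908 over F_{69288356150581}: ladder 1100001 (7 bits); e = f_P(D_Q)/f_Q(D_P).
e_{97}(P',Q') = 8368334099433 + 43007719384915*t.
Hence e(P,Q) = 50209898001186 + 32135199547967*t in F_{69288356150581^2}^*.

50209898001186 + 32135199547967*t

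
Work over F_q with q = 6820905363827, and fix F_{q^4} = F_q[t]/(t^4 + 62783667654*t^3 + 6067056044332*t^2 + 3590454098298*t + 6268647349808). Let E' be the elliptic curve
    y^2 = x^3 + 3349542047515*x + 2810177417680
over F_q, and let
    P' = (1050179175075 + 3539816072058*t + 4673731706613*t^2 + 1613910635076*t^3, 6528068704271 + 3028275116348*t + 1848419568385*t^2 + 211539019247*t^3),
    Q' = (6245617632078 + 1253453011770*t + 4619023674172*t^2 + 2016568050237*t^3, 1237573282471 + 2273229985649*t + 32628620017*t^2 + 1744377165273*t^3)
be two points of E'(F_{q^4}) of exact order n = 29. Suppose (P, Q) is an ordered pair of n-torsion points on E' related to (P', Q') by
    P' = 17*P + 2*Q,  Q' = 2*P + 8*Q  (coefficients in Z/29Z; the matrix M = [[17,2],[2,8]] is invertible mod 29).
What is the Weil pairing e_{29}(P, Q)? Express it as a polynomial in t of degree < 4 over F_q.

The 29-Weil pairing on E[29] over F_{6820905363827} is alternating-bilinear: e_{29}(P',Q') = e_{29}(P,Q)^det(M).
det M = 17*8 - 2*2 = 132 = 16 (mod 29); 16^{-1} = 20 (mod 29).
Run Miller on y^2=x^3+3349542047515*x+2810177417680 over F_{6820905363827}: ladder 11101 (5 bits); e = f_P(D_Q)/f_Q(D_P).
e_{29}(P',Q') = 4771839126591 + 827752888474*t + 1669623909462*t^2 + 5520987602848*t^3.
Raise to 20: e(P,Q) = 1418537240017 + 4085324673243*t + 4074617392637*t^2 + 1674609118436*t^3 in mu_{29}.

1418537240017 + 4085324673243*t + 4074617392637*t^2 + 1674609118436*t^3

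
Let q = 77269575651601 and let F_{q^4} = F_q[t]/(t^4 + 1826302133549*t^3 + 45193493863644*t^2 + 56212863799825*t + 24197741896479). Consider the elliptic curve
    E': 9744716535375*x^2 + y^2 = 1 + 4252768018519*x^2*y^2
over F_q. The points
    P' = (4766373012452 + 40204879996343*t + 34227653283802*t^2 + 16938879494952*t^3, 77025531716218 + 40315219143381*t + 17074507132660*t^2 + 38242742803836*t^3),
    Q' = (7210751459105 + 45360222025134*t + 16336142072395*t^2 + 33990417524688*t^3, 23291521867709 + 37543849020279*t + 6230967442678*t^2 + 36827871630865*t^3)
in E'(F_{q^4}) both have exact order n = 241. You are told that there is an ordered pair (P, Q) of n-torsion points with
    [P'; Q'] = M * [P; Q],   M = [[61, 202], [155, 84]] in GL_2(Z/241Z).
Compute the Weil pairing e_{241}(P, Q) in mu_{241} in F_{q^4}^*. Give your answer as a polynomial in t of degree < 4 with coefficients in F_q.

Since e_{241}(P,P)=e_{241}(Q,Q)=1 and e_{241}(Q,P)=e_{241}(P,Q)^{-1}, expanding e_{241}(61*P + 202*Q,155*P + 84*Q) leaves e(P,Q)^det(M).
det(M) mod 241 = 83; its inverse in (Z/241)^* is 151 (check: 83*151 mod 241 = 1).
Map (x,y)_Ed via u=(1+y)/(1-y), v=(1+y)/((1-y)x) to Montgomery A=7614242319711,B=71891210360378; then to (a',b')=(22841708843224,22331278307743).
Run Miller on y^2=x^3+22841708843224*x+22331278307743 over F_{77269575651601}: ladder 11110001 (8 bits); e = f_P(D_Q)/f_Q(D_P).
So e_{241}(P',Q') = 64509568305554 + 10133704568096*t + 72414859771008*t^2 + 27650211187137*t^3.
Hence e(P,Q) = 8420860153843 + 75933380157466*t + 8689192663142*t^2 + 56744624111203*t^3 in F_{77269575651601^4}^*.

8420860153843 + 75933380157466*t + 8689192663142*t^2 + 56744624111203*t^3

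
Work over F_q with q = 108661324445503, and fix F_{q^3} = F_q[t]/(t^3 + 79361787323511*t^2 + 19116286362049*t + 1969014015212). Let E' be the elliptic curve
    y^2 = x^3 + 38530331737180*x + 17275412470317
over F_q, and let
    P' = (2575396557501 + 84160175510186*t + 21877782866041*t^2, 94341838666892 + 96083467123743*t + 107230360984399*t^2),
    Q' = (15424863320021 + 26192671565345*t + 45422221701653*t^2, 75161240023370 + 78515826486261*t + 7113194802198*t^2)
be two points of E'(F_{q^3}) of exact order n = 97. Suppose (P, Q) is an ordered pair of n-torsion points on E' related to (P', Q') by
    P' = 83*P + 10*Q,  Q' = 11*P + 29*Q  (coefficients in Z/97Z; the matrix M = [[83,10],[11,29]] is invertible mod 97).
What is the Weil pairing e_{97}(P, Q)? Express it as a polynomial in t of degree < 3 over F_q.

41454060231770 + 16240787269345*t + 99513171576533*t^2

Alternating bilinearity on E[97] (values in mu_{97} in F_{108661324445503^3}) gives e(P',Q') = e(P,Q)^det(M).
So e_{97}(P,Q) = e_{97}(P',Q')^{25}, since 66*25 = 1 mod 97.
Double-and-add over 1100001: 7-1 doublings, 3-1 additions; each step l_{T,T}/v_{2T} or l_{T,P'}/v at Q'+S for random S.
f_P(D_Q)/f_Q(D_P) = 14707500526312 + 103081332126055*t + 102115058667986*t^2.
Raise to 25: e(P,Q) = 41454060231770 + 16240787269345*t + 99513171576533*t^2 in mu_{97}.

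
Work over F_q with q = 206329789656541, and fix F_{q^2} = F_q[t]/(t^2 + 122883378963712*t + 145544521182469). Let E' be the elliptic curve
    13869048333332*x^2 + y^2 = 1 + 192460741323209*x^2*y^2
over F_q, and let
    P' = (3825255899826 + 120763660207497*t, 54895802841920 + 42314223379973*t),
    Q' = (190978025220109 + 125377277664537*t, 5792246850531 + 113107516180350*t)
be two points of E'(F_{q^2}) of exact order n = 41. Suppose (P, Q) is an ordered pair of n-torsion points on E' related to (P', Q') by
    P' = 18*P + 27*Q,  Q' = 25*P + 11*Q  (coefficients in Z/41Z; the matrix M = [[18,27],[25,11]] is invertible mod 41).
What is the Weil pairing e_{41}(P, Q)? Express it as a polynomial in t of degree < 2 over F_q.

194145884851250 + 34364563685121*t

Since e_{41}(P,P)=e_{41}(Q,Q)=1 and e_{41}(Q,P)=e_{41}(P,Q)^{-1}, expanding e_{41}(18*P + 27*Q,25*P + 11*Q) leaves e(P,Q)^det(M).
Inverting 15 mod 41: 11. Thus e_{41}(P,Q) = e(P',Q')^{11}.
Edwards->Montgomery: u=(1+y)/(1-y), v=u/x -> 202552241626686v^2=u^3+u; then x_W=6934524166666u: y^2=x^3+149298205021521*x.
Miller loop for e_{41} over F_{206329789656541^2}: bits of 41 = 101001; 5 double steps + 2 add steps, l/v at each.
e_{41}(P',Q') = 81246345032120 + 24255940933793*t.
Thus e_{41}(P,Q) = 194145884851250 + 34364563685121*t.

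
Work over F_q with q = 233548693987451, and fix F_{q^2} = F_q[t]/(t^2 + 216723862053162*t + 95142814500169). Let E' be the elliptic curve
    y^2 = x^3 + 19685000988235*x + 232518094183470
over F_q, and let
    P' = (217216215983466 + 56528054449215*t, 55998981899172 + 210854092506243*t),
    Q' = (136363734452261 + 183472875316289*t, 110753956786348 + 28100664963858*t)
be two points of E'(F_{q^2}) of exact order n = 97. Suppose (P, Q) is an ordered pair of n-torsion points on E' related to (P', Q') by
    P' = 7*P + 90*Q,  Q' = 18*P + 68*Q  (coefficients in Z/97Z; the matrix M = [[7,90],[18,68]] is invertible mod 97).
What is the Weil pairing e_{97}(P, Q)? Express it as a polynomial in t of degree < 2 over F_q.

e_{97}(aP+bQ,cP+dQ) = e_{97}(P,Q)^(ad-bc); with (a,b,c,d)=(7,90,18,68) this gives the det-97 law.
So e_{97}(P,Q) = e_{97}(P',Q')^{34}, since 20*34 = 1 mod 97.
Miller loop for e_{97} over F_{233548693987451^2}: bits of 97 = 1100001; 6 double steps + 2 add steps, l/v at each.
Miller gives e_{97}(P',Q') = 90817479897378 + 21517850584820*t in F_{233548693987451^2}.
e_{97}(P,Q) = (90817479897378 + 21517850584820*t)^{34} = 104743166835621 + 105822561943895*t.

104743166835621 + 105822561943895*t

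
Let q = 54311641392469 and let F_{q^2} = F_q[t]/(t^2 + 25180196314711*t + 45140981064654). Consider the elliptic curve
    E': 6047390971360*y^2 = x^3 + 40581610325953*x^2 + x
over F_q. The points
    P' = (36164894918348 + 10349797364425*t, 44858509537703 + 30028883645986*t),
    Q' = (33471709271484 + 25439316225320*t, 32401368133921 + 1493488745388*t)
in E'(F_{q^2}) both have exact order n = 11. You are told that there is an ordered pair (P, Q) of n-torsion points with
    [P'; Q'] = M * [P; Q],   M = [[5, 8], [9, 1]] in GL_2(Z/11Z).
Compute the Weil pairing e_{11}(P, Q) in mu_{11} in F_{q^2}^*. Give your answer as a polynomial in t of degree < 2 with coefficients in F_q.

Under M = [[5,8],[9,1]] in GL_2(Z/11), e_{11}(P',Q') = e_{11}(P,Q)^(5*1-8*9 mod 11).
Inverting 10 mod 11: 10. Thus e_{11}(P,Q) = e(P',Q')^{10}.
Undo Montgomery via alpha=32708092259519, beta=11136561690492: (a',b')=(23328082425681,17868468587647) over F_{54311641392469}.
Double-and-add over 1011: 4-1 doublings, 3-1 additions; each step l_{T,T}/v_{2T} or l_{T,P'}/v at Q'+S for random S.
So e_{11}(P',Q') = 46846985723786 + 44434320350794*t.
e_{11}(P,Q) = (46846985723786 + 44434320350794*t)^{10} = 30949204414543 + 9877321041675*t.

30949204414543 + 9877321041675*t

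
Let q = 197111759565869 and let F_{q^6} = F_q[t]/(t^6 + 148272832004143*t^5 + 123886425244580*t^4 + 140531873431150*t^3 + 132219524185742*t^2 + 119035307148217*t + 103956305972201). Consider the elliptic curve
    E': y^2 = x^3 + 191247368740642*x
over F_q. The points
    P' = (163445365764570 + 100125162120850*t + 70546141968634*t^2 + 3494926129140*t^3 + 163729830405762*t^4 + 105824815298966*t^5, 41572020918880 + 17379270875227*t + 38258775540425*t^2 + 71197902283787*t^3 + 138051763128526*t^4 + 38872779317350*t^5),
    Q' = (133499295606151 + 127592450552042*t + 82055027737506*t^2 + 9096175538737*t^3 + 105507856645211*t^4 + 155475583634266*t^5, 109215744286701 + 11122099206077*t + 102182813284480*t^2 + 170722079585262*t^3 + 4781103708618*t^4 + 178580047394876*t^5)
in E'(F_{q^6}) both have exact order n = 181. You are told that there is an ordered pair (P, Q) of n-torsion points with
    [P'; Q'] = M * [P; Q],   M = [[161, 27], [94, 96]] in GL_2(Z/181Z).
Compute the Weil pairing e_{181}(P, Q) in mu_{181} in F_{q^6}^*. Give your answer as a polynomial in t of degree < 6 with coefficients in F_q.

The 181-Weil pairing on E[181] over F_{197111759565869} is alternating-bilinear: e_{181}(P',Q') = e_{181}(P,Q)^det(M).
det M = 161*96 - 27*94 = 12918 = 67 (mod 181); 67^{-1} = 154 (mod 181).
Build f_{181,P'} and f_{181,Q'} via the 8-bit ladder of 181=10110101_2; evaluate at shifted divisors; quotient in F_{197111759565869^6}.
So e_{181}(P',Q') = 1707376662959 + 85759760940359*t + 39869393803752*t^2 + 27106940720873*t^3 + 100242207649968*t^4 + 72060876256214*t^5.
e_{181}(P,Q) = (1707376662959 + 85759760940359*t + 39869393803752*t^2 + 27106940720873*t^3 + 100242207649968*t^4 + 72060876256214*t^5)^{154} = 160254392425175 + 61138028568237*t + 84626179800766*t^2 + 55731727129052*t^3 + 172747433356181*t^4 + 125158912148769*t^5.

160254392425175 + 61138028568237*t + 84626179800766*t^2 + 55731727129052*t^3 + 172747433356181*t^4 + 125158912148769*t^5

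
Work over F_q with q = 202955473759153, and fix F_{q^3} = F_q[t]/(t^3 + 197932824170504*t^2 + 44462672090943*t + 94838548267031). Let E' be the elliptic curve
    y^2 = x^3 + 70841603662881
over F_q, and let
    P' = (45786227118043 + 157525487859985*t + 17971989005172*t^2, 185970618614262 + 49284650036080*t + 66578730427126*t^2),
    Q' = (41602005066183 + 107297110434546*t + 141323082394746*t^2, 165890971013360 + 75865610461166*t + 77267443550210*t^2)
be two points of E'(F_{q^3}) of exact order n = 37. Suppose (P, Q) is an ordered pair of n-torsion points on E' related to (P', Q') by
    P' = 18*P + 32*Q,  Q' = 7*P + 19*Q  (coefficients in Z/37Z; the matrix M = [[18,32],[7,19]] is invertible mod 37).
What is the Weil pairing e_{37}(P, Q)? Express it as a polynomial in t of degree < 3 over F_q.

The 37-Weil pairing on E[37] over F_{202955473759153} is alternating-bilinear: e_{37}(P',Q') = e_{37}(P,Q)^det(M).
det M = 18*19 - 32*7 = 118 = 7 (mod 37); 7^{-1} = 16 (mod 37).
Run Miller on y^2=x^3+70841603662881 over F_{202955473759153}: ladder 100101 (6 bits); e = f_P(D_Q)/f_Q(D_P).
Miller gives e_{37}(P',Q') = 65747353882912 + 41966608014417*t + 145884078192529*t^2 in F_{202955473759153^3}.
Thus e_{37}(P,Q) = 36533631176224 + 6905558839279*t + 83016832342263*t^2.

36533631176224 + 6905558839279*t + 83016832342263*t^2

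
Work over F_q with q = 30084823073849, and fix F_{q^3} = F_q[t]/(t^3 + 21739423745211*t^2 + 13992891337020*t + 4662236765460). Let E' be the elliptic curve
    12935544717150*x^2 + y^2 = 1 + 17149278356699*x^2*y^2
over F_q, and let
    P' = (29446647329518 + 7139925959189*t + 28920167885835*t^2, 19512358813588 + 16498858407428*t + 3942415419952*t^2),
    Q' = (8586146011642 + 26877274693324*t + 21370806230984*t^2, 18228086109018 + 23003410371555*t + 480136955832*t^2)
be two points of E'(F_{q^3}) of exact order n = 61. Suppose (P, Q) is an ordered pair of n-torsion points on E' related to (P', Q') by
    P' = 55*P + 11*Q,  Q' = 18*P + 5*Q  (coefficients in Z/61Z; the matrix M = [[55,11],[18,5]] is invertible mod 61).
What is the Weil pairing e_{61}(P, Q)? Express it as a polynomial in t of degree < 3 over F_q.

6337474649724 + 18112777418337*t + 71036079605*t^2

e_{61}(aP+bQ,cP+dQ) = e_{61}(P,Q)^(ad-bc); with (a,b,c,d)=(55,11,18,5) this gives the det-61 law.
det M = 55*5 - 11*18 = 77 = 16 (mod 61); 16^{-1} = 42 (mod 61).
Edwards->Montgomery: u=(1+y)/(1-y), v=u/x -> 16445424939415v^2=u^3+u; then x_W=6467772358575u: y^2=x^3+14142411219348*x.
n = 61 = (111101)_2 (6 bits, wt 5); accumulate f_{61,P'}(Q'+S)/f_{61,P'}(S) along the 5-step ladder.
So e_{61}(P',Q') = 5848467832027 + 22776241865477*t + 29247413704010*t^2.
(5848467832027 + 22776241865477*t + 29247413704010*t^2)^{42} mod (30084823073849,f) = 6337474649724 + 18112777418337*t + 71036079605*t^2.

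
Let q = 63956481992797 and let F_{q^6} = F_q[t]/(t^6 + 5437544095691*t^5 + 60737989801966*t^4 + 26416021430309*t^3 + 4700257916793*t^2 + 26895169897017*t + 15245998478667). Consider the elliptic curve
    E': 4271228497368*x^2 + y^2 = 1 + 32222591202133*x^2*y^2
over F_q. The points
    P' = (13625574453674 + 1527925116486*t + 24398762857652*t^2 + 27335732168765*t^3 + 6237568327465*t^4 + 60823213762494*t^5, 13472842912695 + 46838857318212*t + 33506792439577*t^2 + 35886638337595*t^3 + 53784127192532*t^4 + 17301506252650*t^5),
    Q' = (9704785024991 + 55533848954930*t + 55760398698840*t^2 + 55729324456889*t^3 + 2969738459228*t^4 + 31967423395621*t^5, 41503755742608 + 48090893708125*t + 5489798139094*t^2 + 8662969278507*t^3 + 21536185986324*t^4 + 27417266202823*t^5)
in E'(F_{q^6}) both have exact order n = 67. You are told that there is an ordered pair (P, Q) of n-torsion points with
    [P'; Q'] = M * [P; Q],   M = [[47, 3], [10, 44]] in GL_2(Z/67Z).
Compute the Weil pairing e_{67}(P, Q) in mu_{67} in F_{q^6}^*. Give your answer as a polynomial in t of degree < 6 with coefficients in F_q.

21686180371119 + 19051399611710*t + 51978528141760*t^2 + 57705048535853*t^3 + 26809923170352*t^4 + 17630734938319*t^5

The 67-Weil pairing on E[67] over F_{63956481992797} is alternating-bilinear: e_{67}(P',Q') = e_{67}(P,Q)^det(M).
47*44 - 3*10 = 2038; reduced mod 67: det = 28, inverse 12.
Edwards a_E,d_E -> Montgomery A=31273664981308,B=5430972097169 -> Weierstrass 0,53040308471439 via alpha=59379371610581,beta=9001279822008.
n = 67 = (1000011)_2 (7 bits, wt 3); accumulate f_{67,P'}(Q'+S)/f_{67,P'}(S) along the 6-step ladder.
The quotient is 30277137722191 + 19930884775951*t + 21953915826*t^2 + 9975412294706*t^3 + 58281168806543*t^4 + 548301094220*t^5.
Thus e_{67}(P,Q) = 21686180371119 + 19051399611710*t + 51978528141760*t^2 + 57705048535853*t^3 + 26809923170352*t^4 + 17630734938319*t^5.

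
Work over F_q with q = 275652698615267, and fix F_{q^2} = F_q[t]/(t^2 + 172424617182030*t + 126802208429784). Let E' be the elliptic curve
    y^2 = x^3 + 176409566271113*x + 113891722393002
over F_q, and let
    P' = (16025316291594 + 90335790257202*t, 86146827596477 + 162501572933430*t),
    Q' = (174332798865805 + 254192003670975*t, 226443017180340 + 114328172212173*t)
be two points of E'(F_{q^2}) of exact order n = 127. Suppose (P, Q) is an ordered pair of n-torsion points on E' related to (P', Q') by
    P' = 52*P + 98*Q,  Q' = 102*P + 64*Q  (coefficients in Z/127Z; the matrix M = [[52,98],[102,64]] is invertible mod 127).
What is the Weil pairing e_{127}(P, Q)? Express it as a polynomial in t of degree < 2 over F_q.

e_{127}(aP+bQ,cP+dQ) = e_{127}(P,Q)^(ad-bc); with (a,b,c,d)=(52,98,102,64) this gives the det-127 law.
Hence e(P,Q) = e(P',Q')^{125} where 125 = 63^{-1} mod 127.
7-bit Miller (1111111) on E'/F_{275652698615267} with a'=176409566271113, b'=113891722393002: accumulate tangent/chord ratios at Q'+S and P'+S'.
f_P(D_Q)/f_Q(D_P) = 109902441854206 + 63960975151646*t.
Hence e(P,Q) = 205306780102635 + 58435296753531*t in F_{275652698615267^2}^*.

205306780102635 + 58435296753531*t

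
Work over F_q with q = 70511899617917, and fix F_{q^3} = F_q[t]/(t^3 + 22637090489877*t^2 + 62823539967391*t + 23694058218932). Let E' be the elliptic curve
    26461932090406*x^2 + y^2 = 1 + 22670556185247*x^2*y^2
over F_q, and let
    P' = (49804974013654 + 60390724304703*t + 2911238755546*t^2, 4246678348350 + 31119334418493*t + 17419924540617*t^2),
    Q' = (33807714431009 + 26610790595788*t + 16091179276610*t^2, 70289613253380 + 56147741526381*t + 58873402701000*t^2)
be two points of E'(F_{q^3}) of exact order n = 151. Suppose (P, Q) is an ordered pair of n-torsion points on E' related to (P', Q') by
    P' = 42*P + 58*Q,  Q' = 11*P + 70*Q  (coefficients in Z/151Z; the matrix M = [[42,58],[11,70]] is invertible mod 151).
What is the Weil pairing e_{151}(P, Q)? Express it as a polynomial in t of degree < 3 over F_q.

Since e_{151}(P,P)=e_{151}(Q,Q)=1 and e_{151}(Q,P)=e_{151}(P,Q)^{-1}, expanding e_{151}(42*P + 58*Q,11*P + 70*Q) leaves e(P,Q)^det(M).
det(M) mod 151 = 37; its inverse in (Z/151)^* is 49 (check: 37*49 mod 151 = 1).
Edwards a_E,d_E -> Montgomery A=17564484715389,B=15558981999316 -> Weierstrass 33641349914895,23678630169350 via alpha=19940731315595,beta=18575818880769.
8-bit Miller (10010111) on E'/F_{70511899617917} with a'=33641349914895, b'=23678630169350: accumulate tangent/chord ratios at Q'+S and P'+S'.
Miller gives e_{151}(P',Q') = 28711647721237 + 29025683428987*t + 48960538346280*t^2 in F_{70511899617917^3}.
Hence e(P,Q) = 15297891450700 + 57507242576536*t + 66121739555761*t^2 in F_{70511899617917^3}^*.

15297891450700 + 57507242576536*t + 66121739555761*t^2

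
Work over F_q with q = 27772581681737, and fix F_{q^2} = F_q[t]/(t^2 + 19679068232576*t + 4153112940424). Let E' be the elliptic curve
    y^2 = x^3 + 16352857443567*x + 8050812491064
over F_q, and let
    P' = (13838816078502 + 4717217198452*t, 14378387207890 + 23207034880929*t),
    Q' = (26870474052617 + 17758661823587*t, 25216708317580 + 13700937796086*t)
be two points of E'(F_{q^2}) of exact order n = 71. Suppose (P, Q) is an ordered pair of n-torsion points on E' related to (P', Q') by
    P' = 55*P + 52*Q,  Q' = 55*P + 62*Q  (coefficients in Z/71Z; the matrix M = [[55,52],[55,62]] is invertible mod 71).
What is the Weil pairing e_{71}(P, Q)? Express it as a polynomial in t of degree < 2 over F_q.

The 71-Weil pairing on E[71] over F_{27772581681737} is alternating-bilinear: e_{71}(P',Q') = e_{71}(P,Q)^det(M).
Hence e(P,Q) = e(P',Q')^{67} where 67 = 53^{-1} mod 71.
7-bit Miller (1000111) on E'/F_{27772581681737} with a'=16352857443567, b'=8050812491064: accumulate tangent/chord ratios at Q'+S and P'+S'.
So e_{71}(P',Q') = 11512925272226 + 2459633296067*t.
Hence e(P,Q) = 18275501716867 + 24605131828979*t in F_{27772581681737^2}^*.

18275501716867 + 24605131828979*t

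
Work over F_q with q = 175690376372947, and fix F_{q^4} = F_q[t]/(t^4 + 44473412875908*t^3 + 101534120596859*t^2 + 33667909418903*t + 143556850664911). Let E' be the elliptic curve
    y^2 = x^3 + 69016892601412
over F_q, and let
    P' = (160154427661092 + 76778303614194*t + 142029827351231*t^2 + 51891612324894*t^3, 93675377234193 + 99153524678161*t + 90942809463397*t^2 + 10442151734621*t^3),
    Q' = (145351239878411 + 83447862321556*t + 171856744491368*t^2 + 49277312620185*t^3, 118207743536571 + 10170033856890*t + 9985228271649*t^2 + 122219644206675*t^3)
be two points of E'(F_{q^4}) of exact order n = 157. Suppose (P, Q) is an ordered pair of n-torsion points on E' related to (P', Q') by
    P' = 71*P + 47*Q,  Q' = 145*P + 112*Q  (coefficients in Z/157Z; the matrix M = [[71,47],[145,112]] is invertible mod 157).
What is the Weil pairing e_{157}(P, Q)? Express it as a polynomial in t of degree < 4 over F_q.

The 157-Weil pairing on E[157] over F_{175690376372947} is alternating-bilinear: e_{157}(P',Q') = e_{157}(P,Q)^det(M).
det M = 71*112 - 47*145 = 1137 = 38 (mod 157); 38^{-1} = 62 (mod 157).
Build f_{157,P'} and f_{157,Q'} via the 8-bit ladder of 157=10011101_2; evaluate at shifted divisors; quotient in F_{175690376372947^4}.
Miller gives e_{157}(P',Q') = 101562423748168 + 63937532819752*t + 119696737995530*t^2 + 77836425362677*t^3 in F_{175690376372947^4}.
(101562423748168 + 63937532819752*t + 119696737995530*t^2 + 77836425362677*t^3)^{62} mod (175690376372947,f) = 49515431206778 + 100343167832254*t + 4670513649860*t^2 + 58420174447559*t^3.

49515431206778 + 100343167832254*t + 4670513649860*t^2 + 58420174447559*t^3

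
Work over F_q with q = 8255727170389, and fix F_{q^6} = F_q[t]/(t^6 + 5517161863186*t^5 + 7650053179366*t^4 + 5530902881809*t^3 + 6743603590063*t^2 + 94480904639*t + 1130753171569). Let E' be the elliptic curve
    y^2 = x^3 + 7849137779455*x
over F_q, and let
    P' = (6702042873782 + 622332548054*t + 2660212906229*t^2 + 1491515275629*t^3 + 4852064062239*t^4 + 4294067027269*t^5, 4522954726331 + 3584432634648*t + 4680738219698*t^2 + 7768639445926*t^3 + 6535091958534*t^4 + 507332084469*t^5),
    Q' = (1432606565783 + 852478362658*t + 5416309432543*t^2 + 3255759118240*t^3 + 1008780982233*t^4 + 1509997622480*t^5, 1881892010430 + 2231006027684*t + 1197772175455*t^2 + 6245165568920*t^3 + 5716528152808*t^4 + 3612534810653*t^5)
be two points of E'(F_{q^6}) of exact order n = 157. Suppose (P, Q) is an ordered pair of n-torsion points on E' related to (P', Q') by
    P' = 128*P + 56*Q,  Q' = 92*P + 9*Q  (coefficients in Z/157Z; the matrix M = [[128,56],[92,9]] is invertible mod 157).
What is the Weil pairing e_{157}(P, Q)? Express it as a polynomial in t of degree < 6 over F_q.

e_{157}(aP+bQ,cP+dQ) = e_{157}(P,Q)^(ad-bc); with (a,b,c,d)=(128,56,92,9) this gives the det-157 law.
Hence e(P,Q) = e(P',Q')^{90} where 90 = 82^{-1} mod 157.
n = 157 = (10011101)_2 (8 bits, wt 5); accumulate f_{157,P'}(Q'+S)/f_{157,P'}(S) along the 7-step ladder.
e_{157}(P',Q') = 4872071830794 + 7979980878945*t + 1531644827492*t^2 + 6038542353328*t^3 + 7491211744608*t^4 + 4035592417993*t^5.
Raise to 90: e(P,Q) = 163611569430 + 4526038390237*t + 1243198599275*t^2 + 3247640796567*t^3 + 1958375400003*t^4 + 7660230168733*t^5 in mu_{157}.

163611569430 + 4526038390237*t + 1243198599275*t^2 + 3247640796567*t^3 + 1958375400003*t^4 + 7660230168733*t^5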